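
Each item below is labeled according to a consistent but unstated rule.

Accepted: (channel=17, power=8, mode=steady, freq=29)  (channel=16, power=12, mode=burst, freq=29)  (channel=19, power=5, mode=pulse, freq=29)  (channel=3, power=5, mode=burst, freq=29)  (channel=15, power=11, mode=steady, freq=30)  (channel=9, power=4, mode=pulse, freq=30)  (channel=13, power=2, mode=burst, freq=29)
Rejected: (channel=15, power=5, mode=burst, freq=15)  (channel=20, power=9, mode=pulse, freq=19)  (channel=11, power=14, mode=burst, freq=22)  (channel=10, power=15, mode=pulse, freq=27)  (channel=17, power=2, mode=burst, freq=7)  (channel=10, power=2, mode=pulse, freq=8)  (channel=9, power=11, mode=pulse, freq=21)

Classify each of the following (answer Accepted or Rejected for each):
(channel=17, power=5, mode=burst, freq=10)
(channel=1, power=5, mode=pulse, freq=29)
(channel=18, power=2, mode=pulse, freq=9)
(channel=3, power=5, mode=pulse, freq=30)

Rejected, Accepted, Rejected, Accepted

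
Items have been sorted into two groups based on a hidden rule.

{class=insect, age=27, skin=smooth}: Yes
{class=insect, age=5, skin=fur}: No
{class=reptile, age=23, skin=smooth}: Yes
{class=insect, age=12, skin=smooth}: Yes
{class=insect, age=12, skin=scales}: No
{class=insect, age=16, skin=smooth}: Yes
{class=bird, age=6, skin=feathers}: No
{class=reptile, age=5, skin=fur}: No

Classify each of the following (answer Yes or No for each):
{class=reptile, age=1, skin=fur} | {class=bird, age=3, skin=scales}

No, No

Checking candidate rules against both groups, what survives is: skin is smooth.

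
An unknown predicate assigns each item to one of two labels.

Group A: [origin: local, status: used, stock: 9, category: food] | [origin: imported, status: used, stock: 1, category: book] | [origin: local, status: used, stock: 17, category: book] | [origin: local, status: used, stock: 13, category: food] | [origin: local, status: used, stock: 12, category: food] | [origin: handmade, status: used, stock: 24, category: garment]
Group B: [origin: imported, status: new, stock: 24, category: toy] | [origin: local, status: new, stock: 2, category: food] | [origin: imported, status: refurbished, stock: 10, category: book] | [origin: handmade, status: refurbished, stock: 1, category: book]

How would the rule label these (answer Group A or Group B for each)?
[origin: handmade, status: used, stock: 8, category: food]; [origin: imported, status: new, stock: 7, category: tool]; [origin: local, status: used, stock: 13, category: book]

Group A, Group B, Group A

One predicate separates the groups cleanly: status is used.
[origin: handmade, status: used, stock: 8, category: food]: Group A (status is used). [origin: imported, status: new, stock: 7, category: tool]: Group B (status is new). [origin: local, status: used, stock: 13, category: book]: Group A (status is used).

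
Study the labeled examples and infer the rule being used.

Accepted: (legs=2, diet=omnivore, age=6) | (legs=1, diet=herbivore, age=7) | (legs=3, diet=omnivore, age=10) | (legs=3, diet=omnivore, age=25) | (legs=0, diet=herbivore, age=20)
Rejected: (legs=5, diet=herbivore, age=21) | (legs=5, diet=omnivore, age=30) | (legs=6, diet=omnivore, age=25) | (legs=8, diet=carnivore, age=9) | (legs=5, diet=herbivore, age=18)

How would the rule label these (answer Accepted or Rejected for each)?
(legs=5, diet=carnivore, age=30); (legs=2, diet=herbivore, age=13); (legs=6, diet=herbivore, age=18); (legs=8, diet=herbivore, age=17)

Rejected, Accepted, Rejected, Rejected

A rule that fits every label: legs ≤ 3 — true of each 'Accepted' example, false of each 'Rejected' one.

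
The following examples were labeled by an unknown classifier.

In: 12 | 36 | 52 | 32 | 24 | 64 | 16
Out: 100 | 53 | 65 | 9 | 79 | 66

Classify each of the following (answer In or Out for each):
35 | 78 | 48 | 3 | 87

The classifier is using: even AND at most 64.
Out: 35, since 35 is odd, 35 ≤ 64. Out: 78, since 78 is even, 78 > 64. In: 48, since 48 is even, 48 ≤ 64. Out: 3, since 3 is odd, 3 ≤ 64. Out: 87, since 87 is odd, 87 > 64.

Out, Out, In, Out, Out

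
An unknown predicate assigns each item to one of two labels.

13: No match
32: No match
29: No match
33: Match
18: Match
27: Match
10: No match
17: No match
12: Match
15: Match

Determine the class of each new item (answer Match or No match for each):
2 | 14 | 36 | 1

No match, No match, Match, No match

The common property of the 'Match' items is: multiple of 3. No 'No match' item has it.
2: No match (2 = 3·0 + 2). 14: No match (14 = 3·4 + 2). 36: Match (36 = 3·12). 1: No match (1 = 3·0 + 1).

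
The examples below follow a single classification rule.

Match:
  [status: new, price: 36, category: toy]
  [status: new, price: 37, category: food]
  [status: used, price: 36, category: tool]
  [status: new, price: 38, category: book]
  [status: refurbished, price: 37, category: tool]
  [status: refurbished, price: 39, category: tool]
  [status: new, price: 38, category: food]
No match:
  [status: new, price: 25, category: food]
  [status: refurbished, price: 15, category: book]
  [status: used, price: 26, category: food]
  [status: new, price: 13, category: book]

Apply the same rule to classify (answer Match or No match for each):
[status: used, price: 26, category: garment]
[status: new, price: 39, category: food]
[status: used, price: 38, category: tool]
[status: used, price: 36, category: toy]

No match, Match, Match, Match

The classifier is using: price ≥ 36.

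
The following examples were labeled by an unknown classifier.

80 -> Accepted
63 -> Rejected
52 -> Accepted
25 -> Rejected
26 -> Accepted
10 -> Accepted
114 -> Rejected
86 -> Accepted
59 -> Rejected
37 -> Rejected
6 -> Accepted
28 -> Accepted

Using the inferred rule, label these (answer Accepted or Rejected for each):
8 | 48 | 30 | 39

Accepted, Accepted, Accepted, Rejected

The rule appears to be: even AND at most 86.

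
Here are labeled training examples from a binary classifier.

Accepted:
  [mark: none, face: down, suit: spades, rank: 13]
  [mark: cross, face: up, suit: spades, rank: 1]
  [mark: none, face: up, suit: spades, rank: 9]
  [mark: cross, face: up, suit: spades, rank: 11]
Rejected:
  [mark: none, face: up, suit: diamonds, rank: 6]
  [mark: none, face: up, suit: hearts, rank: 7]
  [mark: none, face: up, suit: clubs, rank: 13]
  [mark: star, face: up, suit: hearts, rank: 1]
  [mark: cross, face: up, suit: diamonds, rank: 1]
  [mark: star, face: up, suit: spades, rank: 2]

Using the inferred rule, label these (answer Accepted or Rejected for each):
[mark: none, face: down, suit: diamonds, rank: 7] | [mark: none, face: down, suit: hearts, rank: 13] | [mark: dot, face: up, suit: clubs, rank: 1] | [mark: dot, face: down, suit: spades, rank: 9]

'Accepted' ⟺ suit is spades AND rank ≠ 2.
[mark: none, face: down, suit: diamonds, rank: 7] → suit is diamonds, rank = 7 → Rejected.
[mark: none, face: down, suit: hearts, rank: 13] → suit is hearts, rank = 13 → Rejected.
[mark: dot, face: up, suit: clubs, rank: 1] → suit is clubs, rank = 1 → Rejected.
[mark: dot, face: down, suit: spades, rank: 9] → suit is spades, rank = 9 → Accepted.

Rejected, Rejected, Rejected, Accepted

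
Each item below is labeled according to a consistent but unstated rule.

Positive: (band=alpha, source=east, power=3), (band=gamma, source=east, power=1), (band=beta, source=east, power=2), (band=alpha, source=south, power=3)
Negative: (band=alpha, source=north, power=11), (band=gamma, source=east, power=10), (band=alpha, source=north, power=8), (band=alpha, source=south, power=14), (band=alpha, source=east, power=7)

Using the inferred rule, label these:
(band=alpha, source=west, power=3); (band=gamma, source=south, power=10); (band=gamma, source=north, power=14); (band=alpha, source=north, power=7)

Rule: power ≤ 3. This holds for each 'Positive' example and fails for each 'Negative' one.
(band=alpha, source=west, power=3) → power = 3 → Positive.
(band=gamma, source=south, power=10) → power = 10 → Negative.
(band=gamma, source=north, power=14) → power = 14 → Negative.
(band=alpha, source=north, power=7) → power = 7 → Negative.

Positive, Negative, Negative, Negative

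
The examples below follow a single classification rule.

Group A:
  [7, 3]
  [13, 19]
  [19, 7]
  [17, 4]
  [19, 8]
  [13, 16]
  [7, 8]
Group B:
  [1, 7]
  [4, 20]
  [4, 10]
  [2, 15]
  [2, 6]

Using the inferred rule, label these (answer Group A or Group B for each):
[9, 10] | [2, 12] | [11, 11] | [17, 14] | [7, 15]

Group A, Group B, Group A, Group A, Group A

The classifier is using: first ≥ 6.
[9, 10] → first 9 → Group A. [2, 12] → first 2 → Group B. [11, 11] → first 11 → Group A. [17, 14] → first 17 → Group A. [7, 15] → first 7 → Group A.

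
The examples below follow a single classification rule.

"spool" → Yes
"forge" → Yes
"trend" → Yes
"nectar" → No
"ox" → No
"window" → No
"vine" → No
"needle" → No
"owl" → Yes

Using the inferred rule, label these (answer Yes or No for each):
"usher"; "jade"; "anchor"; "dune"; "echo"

Yes, No, No, No, No

The common property of the 'Yes' items is: odd length. No 'No' item has it.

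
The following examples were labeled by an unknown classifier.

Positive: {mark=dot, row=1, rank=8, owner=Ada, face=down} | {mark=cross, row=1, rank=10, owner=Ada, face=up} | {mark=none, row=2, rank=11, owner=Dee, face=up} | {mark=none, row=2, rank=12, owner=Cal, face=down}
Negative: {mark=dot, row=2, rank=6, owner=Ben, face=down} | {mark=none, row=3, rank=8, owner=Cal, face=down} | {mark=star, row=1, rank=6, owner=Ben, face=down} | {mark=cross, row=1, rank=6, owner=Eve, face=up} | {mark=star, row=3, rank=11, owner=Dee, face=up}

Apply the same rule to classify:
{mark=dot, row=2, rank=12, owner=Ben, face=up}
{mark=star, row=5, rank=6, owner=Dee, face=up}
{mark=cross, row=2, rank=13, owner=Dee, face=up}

Positive, Negative, Positive

The rule appears to be: rank ≥ 8 AND row ≤ 2.
{mark=dot, row=2, rank=12, owner=Ben, face=up} — rank = 12, row = 2, hence Positive.
{mark=star, row=5, rank=6, owner=Dee, face=up} — rank = 6, row = 5, hence Negative.
{mark=cross, row=2, rank=13, owner=Dee, face=up} — rank = 13, row = 2, hence Positive.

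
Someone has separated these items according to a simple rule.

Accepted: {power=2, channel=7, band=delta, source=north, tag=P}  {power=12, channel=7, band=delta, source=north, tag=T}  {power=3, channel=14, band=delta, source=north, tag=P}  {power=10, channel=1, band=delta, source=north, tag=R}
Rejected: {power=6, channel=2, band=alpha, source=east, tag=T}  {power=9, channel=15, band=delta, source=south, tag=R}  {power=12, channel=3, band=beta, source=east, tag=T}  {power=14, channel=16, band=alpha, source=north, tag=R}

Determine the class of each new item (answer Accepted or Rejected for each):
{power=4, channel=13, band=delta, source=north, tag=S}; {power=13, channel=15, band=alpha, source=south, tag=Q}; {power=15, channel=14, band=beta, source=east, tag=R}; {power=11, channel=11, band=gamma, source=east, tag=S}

Every 'Accepted' example satisfies: band is delta AND source is north. None of the 'Rejected' examples do.
Accepted: {power=4, channel=13, band=delta, source=north, tag=S}, since band is delta, source is north.
Rejected: {power=13, channel=15, band=alpha, source=south, tag=Q}, since band is alpha, source is south.
Rejected: {power=15, channel=14, band=beta, source=east, tag=R}, since band is beta, source is east.
Rejected: {power=11, channel=11, band=gamma, source=east, tag=S}, since band is gamma, source is east.

Accepted, Rejected, Rejected, Rejected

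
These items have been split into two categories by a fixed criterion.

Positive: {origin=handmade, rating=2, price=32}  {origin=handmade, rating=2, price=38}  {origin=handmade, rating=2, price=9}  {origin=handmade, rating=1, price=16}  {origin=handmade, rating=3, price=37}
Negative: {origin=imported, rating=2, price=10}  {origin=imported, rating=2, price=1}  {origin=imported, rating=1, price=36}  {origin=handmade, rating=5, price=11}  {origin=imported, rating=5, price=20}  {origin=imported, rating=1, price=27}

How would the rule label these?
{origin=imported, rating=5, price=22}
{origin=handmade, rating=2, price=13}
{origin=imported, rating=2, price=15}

A rule that fits every label: origin is handmade AND rating ≤ 3 — true of each 'Positive' example, false of each 'Negative' one.
Negative: {origin=imported, rating=5, price=22}, since origin is imported, rating = 5.
Positive: {origin=handmade, rating=2, price=13}, since origin is handmade, rating = 2.
Negative: {origin=imported, rating=2, price=15}, since origin is imported, rating = 2.

Negative, Positive, Negative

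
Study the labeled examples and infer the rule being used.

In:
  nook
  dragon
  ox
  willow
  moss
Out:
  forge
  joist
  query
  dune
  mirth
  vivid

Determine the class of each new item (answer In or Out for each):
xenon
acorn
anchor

Out, Out, In

Rule: even length AND contains 'o'. This holds for each 'In' example and fails for each 'Out' one.
xenon — length 5, has 'o', hence Out. acorn — length 5, has 'o', hence Out. anchor — length 6, has 'o', hence In.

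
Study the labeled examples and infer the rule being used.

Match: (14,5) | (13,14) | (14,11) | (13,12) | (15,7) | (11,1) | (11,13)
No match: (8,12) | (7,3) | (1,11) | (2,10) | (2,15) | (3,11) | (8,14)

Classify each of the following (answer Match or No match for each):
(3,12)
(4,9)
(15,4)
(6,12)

No match, No match, Match, No match

One predicate separates the groups cleanly: first ≥ 10.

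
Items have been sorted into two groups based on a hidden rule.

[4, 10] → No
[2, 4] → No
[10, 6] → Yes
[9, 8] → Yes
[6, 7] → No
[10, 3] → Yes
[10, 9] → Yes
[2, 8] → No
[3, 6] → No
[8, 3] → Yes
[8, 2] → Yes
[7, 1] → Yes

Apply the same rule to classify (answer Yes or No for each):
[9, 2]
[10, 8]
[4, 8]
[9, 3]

The distinguishing property — first > second — holds for all the 'Yes' cases and none of the 'No' cases.
[9, 2]: 9 > 2 — qualifies, so Yes. [10, 8]: 10 > 8 — qualifies, so Yes. [4, 8]: 4 < 8 — does not satisfy this, so No. [9, 3]: 9 > 3 — qualifies, so Yes.

Yes, Yes, No, Yes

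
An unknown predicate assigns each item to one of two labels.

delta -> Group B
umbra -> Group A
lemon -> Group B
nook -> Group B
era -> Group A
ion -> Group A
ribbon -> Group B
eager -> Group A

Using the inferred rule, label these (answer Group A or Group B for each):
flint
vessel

Group B, Group B

'Group A' ⟺ starts with a vowel.
Group B: flint, since starts with 'f'. Group B: vessel, since starts with 'v'.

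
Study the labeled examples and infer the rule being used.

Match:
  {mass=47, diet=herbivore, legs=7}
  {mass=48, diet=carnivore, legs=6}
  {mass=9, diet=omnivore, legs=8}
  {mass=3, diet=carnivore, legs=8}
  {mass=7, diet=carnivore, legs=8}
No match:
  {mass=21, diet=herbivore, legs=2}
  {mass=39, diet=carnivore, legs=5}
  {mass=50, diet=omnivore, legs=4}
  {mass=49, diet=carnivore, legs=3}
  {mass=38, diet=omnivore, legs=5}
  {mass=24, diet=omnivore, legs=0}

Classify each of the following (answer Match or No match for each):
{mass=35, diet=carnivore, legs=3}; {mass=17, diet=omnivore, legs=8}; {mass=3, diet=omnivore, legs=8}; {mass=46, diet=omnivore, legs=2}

No match, Match, Match, No match

One predicate separates the groups cleanly: legs ≥ 6.
{mass=35, diet=carnivore, legs=3}: legs = 3 — does not pass, so No match. {mass=17, diet=omnivore, legs=8}: legs = 8 — passes, so Match. {mass=3, diet=omnivore, legs=8}: legs = 8 — passes, so Match. {mass=46, diet=omnivore, legs=2}: legs = 2 — does not pass, so No match.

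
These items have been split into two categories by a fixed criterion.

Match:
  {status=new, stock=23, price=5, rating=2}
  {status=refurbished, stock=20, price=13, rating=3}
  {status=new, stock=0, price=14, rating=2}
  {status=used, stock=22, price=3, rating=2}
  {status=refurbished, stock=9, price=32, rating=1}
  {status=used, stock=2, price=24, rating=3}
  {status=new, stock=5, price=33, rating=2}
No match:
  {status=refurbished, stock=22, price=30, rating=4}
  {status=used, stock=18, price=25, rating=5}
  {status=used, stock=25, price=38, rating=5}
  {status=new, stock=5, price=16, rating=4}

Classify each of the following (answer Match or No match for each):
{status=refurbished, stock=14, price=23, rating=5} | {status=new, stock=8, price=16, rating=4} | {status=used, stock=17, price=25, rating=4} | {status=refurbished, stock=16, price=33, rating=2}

No match, No match, No match, Match

The simplest hypothesis consistent with all the labels is: rating ≤ 3.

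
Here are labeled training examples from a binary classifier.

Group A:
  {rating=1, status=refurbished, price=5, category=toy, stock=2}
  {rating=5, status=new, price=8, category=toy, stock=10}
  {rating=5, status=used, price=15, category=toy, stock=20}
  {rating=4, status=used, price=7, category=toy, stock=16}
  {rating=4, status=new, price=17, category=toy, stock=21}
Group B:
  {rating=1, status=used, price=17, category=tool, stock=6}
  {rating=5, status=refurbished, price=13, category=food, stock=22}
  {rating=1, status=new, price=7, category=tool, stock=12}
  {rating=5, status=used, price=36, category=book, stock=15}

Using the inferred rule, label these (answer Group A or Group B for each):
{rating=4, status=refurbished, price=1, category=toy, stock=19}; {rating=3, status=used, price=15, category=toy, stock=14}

Group A, Group A

The common property of the 'Group A' items is: category is toy. No 'Group B' item has it.
{rating=4, status=refurbished, price=1, category=toy, stock=19} → category is toy → Group A. {rating=3, status=used, price=15, category=toy, stock=14} → category is toy → Group A.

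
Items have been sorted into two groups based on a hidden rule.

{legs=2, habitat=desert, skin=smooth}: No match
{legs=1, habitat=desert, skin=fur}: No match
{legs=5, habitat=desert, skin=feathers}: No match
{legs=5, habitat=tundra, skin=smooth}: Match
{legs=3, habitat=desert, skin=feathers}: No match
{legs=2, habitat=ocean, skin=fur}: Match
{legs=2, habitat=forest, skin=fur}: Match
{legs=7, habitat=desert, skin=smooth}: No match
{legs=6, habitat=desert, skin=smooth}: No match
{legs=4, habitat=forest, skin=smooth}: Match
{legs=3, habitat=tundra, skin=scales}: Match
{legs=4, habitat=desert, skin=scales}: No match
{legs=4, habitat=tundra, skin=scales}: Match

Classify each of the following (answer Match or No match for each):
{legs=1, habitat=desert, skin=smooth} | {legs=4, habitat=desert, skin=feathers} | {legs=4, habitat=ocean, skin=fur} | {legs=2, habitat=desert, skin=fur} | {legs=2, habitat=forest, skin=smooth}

The classifier is using: habitat is not desert.

No match, No match, Match, No match, Match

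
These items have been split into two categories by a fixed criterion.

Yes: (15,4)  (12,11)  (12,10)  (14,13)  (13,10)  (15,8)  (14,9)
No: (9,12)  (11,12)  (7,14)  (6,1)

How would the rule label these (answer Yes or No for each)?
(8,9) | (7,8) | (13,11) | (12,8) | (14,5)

The distinguishing property — first ≥ 12 — holds for all the 'Yes' cases and none of the 'No' cases.
No: (8,9), since first 8. No: (7,8), since first 7. Yes: (13,11), since first 13. Yes: (12,8), since first 12. Yes: (14,5), since first 14.

No, No, Yes, Yes, Yes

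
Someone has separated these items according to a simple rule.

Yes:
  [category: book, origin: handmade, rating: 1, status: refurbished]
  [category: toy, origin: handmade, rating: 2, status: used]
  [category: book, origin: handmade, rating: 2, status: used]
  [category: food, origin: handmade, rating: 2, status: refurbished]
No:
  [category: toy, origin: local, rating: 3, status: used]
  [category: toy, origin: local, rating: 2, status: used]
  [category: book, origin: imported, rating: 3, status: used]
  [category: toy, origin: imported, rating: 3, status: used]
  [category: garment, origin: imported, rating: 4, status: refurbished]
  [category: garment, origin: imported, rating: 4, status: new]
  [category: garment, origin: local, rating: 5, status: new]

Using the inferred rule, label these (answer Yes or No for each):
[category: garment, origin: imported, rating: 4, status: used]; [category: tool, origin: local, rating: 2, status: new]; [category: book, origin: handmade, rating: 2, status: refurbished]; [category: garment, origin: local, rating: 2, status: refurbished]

'Yes' ⟺ origin is handmade.
No: [category: garment, origin: imported, rating: 4, status: used], since origin is imported. No: [category: tool, origin: local, rating: 2, status: new], since origin is local. Yes: [category: book, origin: handmade, rating: 2, status: refurbished], since origin is handmade. No: [category: garment, origin: local, rating: 2, status: refurbished], since origin is local.

No, No, Yes, No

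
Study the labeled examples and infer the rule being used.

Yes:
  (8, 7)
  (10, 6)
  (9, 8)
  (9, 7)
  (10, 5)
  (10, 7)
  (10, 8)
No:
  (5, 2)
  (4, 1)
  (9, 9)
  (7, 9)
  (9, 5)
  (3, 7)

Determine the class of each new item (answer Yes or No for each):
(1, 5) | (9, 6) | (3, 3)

No, Yes, No

A rule that fits every label: first > second AND sum ≥ 15 — true of each 'Yes' example, false of each 'No' one.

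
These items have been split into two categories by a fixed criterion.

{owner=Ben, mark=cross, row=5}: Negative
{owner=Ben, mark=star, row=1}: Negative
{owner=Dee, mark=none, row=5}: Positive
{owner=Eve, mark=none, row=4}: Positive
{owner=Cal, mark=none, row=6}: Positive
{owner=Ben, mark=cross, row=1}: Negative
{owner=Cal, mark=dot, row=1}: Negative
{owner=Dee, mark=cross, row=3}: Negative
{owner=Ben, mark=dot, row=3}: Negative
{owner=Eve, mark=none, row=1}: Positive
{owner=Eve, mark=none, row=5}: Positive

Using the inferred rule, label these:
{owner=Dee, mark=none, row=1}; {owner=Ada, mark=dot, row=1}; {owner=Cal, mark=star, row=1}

Positive, Negative, Negative

All 'Positive' examples share one property — mark is none — and every 'Negative' example lacks it.
{owner=Dee, mark=none, row=1}: mark is none — qualifies, so Positive.
{owner=Ada, mark=dot, row=1}: mark is dot — does not satisfy this, so Negative.
{owner=Cal, mark=star, row=1}: mark is star — does not satisfy this, so Negative.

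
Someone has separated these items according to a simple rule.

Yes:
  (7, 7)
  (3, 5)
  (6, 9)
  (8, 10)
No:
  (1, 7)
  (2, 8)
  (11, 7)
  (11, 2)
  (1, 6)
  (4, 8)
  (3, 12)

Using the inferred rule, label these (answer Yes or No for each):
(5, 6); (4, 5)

Yes, Yes

The classifier is using: |first − second| ≤ 3.
(5, 6) → |5−6| = 1 → Yes. (4, 5) → |4−5| = 1 → Yes.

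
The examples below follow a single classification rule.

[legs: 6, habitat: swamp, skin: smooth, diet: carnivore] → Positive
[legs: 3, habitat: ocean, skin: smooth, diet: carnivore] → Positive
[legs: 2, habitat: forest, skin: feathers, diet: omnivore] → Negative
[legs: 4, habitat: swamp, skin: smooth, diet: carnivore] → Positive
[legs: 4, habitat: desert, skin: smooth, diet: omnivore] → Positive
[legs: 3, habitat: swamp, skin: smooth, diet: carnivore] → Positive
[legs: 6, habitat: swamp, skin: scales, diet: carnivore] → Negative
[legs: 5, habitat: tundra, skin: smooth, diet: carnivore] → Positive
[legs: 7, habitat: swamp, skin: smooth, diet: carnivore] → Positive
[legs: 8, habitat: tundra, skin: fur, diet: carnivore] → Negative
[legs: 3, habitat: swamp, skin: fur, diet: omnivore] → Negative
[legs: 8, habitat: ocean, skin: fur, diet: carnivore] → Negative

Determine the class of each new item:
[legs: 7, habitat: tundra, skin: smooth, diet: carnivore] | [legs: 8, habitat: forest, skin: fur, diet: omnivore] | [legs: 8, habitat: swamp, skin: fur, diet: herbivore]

Positive, Negative, Negative

One predicate separates the groups cleanly: skin is smooth.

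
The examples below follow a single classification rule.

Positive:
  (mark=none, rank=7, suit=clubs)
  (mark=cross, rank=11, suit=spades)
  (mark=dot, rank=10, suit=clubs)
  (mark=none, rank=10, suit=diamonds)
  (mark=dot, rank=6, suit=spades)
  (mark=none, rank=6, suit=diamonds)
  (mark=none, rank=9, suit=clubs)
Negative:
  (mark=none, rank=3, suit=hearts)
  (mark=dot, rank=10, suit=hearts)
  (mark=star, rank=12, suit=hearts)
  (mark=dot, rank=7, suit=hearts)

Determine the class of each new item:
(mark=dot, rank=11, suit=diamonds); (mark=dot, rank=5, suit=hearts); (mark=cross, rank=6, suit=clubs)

Positive, Negative, Positive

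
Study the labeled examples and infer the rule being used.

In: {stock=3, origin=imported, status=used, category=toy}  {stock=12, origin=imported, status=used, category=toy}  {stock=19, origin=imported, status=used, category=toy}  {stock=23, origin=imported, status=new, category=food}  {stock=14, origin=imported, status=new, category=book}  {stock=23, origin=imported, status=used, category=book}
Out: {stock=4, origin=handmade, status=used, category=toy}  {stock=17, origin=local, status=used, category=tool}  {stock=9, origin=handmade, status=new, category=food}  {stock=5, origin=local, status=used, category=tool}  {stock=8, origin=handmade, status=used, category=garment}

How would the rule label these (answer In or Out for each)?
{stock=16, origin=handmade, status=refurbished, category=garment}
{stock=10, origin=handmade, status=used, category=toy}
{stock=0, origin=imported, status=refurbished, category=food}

Out, Out, In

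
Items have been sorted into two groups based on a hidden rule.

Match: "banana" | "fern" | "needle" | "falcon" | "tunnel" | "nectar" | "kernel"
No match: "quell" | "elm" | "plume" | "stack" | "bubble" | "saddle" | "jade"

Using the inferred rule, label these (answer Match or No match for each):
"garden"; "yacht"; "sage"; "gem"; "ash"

Match, No match, No match, No match, No match

One predicate separates the groups cleanly: contains 'n'.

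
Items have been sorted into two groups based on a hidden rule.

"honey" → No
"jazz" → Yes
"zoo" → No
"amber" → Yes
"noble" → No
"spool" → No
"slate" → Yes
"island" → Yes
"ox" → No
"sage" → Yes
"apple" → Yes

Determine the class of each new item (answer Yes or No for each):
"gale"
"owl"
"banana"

Yes, No, Yes

Rule: contains 'a'. This holds for each 'Yes' example and fails for each 'No' one.
"gale": has 'a' — matches, so Yes.
"owl": no 'a' — doesn't qualify, so No.
"banana": has 'a' — matches, so Yes.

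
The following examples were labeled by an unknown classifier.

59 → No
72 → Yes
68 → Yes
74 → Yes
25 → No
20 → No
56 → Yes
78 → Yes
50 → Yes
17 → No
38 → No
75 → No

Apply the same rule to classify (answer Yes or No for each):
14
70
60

The distinguishing property — even AND at least 50 — holds for all the 'Yes' cases and none of the 'No' cases.
14: No (14 is even, 14 < 50). 70: Yes (70 is even, 70 ≥ 50). 60: Yes (60 is even, 60 ≥ 50).

No, Yes, Yes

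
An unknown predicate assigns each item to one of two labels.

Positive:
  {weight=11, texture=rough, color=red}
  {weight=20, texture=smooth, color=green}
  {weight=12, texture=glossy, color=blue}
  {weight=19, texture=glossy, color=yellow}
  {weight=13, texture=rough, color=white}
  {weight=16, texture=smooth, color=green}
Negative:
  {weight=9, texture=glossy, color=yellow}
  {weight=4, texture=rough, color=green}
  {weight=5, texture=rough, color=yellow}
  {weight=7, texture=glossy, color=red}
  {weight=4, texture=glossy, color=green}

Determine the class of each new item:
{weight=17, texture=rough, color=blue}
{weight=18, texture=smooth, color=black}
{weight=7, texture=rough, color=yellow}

The simplest hypothesis consistent with all the labels is: weight ≥ 11.
{weight=17, texture=rough, color=blue} — weight = 17, hence Positive.
{weight=18, texture=smooth, color=black} — weight = 18, hence Positive.
{weight=7, texture=rough, color=yellow} — weight = 7, hence Negative.

Positive, Positive, Negative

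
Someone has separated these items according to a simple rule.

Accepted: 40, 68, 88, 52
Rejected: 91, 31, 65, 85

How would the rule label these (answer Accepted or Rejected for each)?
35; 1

One predicate separates the groups cleanly: even.
35: 35 is odd — lacks this property, so Rejected. 1: 1 is odd — lacks this property, so Rejected.

Rejected, Rejected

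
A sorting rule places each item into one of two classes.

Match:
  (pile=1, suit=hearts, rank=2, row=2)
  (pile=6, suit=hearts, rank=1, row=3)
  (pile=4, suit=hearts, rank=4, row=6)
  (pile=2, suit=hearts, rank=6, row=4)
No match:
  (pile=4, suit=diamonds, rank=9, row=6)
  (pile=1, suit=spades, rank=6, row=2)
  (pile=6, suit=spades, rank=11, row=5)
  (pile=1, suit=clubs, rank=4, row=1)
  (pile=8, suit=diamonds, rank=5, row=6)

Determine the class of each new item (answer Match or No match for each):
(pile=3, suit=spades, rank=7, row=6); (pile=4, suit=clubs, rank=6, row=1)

Looking at the examples, the only property every 'Match' case has and every 'No match' case lacks is: suit is hearts.
(pile=3, suit=spades, rank=7, row=6): suit is spades — fails the rule, so No match. (pile=4, suit=clubs, rank=6, row=1): suit is clubs — fails the rule, so No match.

No match, No match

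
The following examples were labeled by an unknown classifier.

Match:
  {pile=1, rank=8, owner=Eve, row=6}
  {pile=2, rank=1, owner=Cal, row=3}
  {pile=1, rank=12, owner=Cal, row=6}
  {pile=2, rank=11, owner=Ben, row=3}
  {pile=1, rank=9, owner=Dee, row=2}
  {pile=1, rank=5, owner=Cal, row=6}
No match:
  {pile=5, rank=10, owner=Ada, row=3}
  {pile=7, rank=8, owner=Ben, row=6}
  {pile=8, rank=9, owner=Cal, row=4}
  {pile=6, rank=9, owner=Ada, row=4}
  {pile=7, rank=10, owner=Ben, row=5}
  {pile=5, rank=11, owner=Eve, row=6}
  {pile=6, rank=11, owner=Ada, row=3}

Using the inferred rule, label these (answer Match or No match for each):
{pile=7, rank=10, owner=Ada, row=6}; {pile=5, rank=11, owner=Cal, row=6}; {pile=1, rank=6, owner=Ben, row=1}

No match, No match, Match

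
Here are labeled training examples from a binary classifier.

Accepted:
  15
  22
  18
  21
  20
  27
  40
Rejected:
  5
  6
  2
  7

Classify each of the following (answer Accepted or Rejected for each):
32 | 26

Accepted, Accepted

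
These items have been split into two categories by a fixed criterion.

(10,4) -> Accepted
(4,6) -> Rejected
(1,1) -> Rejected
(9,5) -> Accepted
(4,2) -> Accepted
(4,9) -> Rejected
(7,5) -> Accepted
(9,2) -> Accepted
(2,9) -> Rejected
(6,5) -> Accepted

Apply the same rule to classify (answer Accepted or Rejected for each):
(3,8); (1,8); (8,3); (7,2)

The pattern is that an item is 'Accepted' exactly when: first > second.
(3,8): 3 < 8, lacks this property → Rejected.
(1,8): 1 < 8, lacks this property → Rejected.
(8,3): 8 > 3, qualifies → Accepted.
(7,2): 7 > 2, qualifies → Accepted.

Rejected, Rejected, Accepted, Accepted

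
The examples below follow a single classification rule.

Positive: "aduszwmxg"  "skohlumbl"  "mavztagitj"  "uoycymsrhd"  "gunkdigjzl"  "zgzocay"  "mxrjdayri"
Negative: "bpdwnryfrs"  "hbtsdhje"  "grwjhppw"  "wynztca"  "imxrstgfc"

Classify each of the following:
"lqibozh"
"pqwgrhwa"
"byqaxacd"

Positive, Negative, Positive

All 'Positive' examples share one property — has ≥ 2 vowels — and every 'Negative' example lacks it.
"lqibozh" → 2 vowels → Positive.
"pqwgrhwa" → 1 vowel → Negative.
"byqaxacd" → 2 vowels → Positive.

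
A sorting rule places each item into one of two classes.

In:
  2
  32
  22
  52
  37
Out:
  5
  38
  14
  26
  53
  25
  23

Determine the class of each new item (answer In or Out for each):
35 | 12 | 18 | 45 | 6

The distinguishing property — ≡ 2 (mod 5) — holds for all the 'In' cases and none of the 'Out' cases.
35: 35 mod 5 = 0, does not pass → Out. 12: 12 mod 5 = 2, meets the rule → In. 18: 18 mod 5 = 3, does not pass → Out. 45: 45 mod 5 = 0, does not pass → Out. 6: 6 mod 5 = 1, does not pass → Out.

Out, In, Out, Out, Out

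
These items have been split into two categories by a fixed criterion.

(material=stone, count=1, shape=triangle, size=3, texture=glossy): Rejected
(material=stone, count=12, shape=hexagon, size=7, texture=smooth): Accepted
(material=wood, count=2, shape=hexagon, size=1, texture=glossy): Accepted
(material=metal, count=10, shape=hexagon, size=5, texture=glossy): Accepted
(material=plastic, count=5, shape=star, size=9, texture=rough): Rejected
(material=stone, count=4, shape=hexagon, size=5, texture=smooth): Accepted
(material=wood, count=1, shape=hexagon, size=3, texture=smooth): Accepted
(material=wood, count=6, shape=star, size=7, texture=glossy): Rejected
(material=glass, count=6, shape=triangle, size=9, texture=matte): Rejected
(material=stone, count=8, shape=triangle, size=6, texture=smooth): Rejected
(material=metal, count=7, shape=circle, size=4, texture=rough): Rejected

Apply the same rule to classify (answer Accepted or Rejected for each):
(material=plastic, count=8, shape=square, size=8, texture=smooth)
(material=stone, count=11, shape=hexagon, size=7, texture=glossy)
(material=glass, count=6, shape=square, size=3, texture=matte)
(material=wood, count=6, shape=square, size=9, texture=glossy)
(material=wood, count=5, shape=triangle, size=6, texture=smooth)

Rejected, Accepted, Rejected, Rejected, Rejected

The classifier is using: shape is hexagon.
Rejected: (material=plastic, count=8, shape=square, size=8, texture=smooth), since shape is square. Accepted: (material=stone, count=11, shape=hexagon, size=7, texture=glossy), since shape is hexagon. Rejected: (material=glass, count=6, shape=square, size=3, texture=matte), since shape is square. Rejected: (material=wood, count=6, shape=square, size=9, texture=glossy), since shape is square. Rejected: (material=wood, count=5, shape=triangle, size=6, texture=smooth), since shape is triangle.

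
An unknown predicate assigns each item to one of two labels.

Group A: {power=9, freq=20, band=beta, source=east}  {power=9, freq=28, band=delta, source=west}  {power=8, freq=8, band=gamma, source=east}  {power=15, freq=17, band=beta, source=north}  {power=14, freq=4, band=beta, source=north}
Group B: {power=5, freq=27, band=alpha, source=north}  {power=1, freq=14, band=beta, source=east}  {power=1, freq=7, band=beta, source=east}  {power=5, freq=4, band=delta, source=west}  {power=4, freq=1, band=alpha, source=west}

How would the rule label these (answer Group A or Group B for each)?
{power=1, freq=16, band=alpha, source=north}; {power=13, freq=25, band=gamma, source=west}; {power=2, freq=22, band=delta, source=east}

The rule appears to be: power ≥ 8.
{power=1, freq=16, band=alpha, source=north}: power = 1, doesn't match → Group B. {power=13, freq=25, band=gamma, source=west}: power = 13, satisfies this → Group A. {power=2, freq=22, band=delta, source=east}: power = 2, doesn't match → Group B.

Group B, Group A, Group B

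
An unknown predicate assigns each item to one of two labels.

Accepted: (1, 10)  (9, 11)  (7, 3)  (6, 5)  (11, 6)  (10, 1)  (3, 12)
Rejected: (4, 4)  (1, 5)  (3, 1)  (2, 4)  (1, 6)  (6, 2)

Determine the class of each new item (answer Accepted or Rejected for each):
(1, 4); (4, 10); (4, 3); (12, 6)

The pattern is that an item is 'Accepted' exactly when: sum ≥ 10.
(1, 4) — 1+4 = 5, hence Rejected.
(4, 10) — 4+10 = 14, hence Accepted.
(4, 3) — 4+3 = 7, hence Rejected.
(12, 6) — 12+6 = 18, hence Accepted.

Rejected, Accepted, Rejected, Accepted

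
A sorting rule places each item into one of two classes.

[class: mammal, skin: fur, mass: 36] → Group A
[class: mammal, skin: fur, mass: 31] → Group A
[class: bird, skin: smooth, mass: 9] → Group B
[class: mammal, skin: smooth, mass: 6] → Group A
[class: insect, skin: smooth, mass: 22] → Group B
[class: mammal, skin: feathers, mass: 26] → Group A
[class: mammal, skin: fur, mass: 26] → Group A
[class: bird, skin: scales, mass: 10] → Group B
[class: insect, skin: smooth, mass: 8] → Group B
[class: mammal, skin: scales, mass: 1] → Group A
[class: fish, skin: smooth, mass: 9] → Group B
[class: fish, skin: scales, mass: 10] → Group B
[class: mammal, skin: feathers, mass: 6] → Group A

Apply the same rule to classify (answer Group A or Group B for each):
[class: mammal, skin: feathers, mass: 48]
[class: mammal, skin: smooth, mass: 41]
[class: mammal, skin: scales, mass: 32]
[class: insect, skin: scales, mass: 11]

'Group A' ⟺ class is mammal.

Group A, Group A, Group A, Group B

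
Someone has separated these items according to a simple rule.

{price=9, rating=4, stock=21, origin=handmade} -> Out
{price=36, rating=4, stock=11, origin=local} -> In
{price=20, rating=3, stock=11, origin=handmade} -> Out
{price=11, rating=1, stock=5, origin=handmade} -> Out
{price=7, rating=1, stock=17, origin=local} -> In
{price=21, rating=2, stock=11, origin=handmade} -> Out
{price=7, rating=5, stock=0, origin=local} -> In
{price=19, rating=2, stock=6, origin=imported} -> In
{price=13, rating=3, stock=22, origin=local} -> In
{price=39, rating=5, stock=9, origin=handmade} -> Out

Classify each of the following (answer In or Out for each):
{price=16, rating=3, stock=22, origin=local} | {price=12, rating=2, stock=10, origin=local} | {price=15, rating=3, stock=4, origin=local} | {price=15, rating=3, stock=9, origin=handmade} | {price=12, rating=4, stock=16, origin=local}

'In' ⟺ origin is not handmade.
{price=16, rating=3, stock=22, origin=local}: origin is local — satisfies this, so In.
{price=12, rating=2, stock=10, origin=local}: origin is local — satisfies this, so In.
{price=15, rating=3, stock=4, origin=local}: origin is local — satisfies this, so In.
{price=15, rating=3, stock=9, origin=handmade}: origin is handmade — lacks this property, so Out.
{price=12, rating=4, stock=16, origin=local}: origin is local — satisfies this, so In.

In, In, In, Out, In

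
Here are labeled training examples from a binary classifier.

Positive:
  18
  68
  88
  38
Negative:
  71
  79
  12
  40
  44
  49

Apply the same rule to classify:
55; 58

Negative, Positive

Every 'Positive' example satisfies: ends in digit 8. None of the 'Negative' examples do.
55 → last digit 5 → Negative. 58 → last digit 8 → Positive.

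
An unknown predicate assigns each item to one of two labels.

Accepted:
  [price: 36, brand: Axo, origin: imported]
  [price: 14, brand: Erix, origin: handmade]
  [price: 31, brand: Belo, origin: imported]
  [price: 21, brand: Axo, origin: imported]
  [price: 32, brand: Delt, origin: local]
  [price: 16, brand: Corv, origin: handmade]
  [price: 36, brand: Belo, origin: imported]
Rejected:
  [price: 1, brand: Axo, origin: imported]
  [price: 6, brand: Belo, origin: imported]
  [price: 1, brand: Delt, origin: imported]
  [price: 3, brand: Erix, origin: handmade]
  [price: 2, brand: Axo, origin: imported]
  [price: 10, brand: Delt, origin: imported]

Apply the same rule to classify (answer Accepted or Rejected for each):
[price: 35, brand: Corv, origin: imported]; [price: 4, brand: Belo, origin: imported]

The pattern is that an item is 'Accepted' exactly when: price ≥ 14.
[price: 35, brand: Corv, origin: imported]: price = 35 — fits, so Accepted.
[price: 4, brand: Belo, origin: imported]: price = 4 — doesn't qualify, so Rejected.

Accepted, Rejected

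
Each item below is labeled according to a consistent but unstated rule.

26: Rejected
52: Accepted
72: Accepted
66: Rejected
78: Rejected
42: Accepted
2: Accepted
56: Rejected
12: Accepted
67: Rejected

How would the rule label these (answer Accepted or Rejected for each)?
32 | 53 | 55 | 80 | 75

Accepted, Rejected, Rejected, Rejected, Rejected

The pattern is that an item is 'Accepted' exactly when: ends in digit 2.
Accepted: 32, since last digit 2. Rejected: 53, since last digit 3. Rejected: 55, since last digit 5. Rejected: 80, since last digit 0. Rejected: 75, since last digit 5.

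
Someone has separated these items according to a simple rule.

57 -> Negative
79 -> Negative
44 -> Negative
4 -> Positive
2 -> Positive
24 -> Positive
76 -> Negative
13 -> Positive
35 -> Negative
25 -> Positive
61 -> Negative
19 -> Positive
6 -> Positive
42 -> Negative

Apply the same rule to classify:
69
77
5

The pattern is that an item is 'Positive' exactly when: at most 25.
69 → 69 > 25 → Negative.
77 → 77 > 25 → Negative.
5 → 5 ≤ 25 → Positive.

Negative, Negative, Positive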